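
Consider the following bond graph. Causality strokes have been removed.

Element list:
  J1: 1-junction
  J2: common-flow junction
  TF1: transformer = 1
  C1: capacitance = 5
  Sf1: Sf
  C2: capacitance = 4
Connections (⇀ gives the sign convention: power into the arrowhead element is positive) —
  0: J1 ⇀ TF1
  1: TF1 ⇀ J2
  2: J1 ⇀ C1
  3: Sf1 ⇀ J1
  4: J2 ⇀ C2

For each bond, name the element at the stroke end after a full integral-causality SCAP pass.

b3 stroke→Sf1  (source Sf1 imposes f)
b0 stroke→J1  (J1 flow already set via bond 3)
b2 stroke→J1  (J1: bond 3 brought flow, rest push out)
b1 stroke→TF1  (TF1 one-in-one-out from 0)
b4 stroke→J2  (J2: bond 1 brought flow, rest push out)

β0 stroke→J1
β1 stroke→TF1
β2 stroke→J1
β3 stroke→Sf1
β4 stroke→J2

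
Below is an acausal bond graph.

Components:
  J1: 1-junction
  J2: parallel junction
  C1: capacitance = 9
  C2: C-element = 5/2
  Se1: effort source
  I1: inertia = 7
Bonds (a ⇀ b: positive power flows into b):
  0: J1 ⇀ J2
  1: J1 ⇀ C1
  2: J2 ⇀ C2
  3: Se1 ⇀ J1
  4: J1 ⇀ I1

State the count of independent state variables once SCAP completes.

3  (C1, C2, I1 all integral)

bond 3 stroke→J1  (Se1: effort source, stroke at far end)
bond 1 stroke→J1  (C1 integral (e out))
bond 2 stroke→J2  (C2: C, integral causality)
bond 0 stroke→J1  (common-e at J2 fixed by 2)
bond 4 stroke→I1  (only one flow-in slot at J1)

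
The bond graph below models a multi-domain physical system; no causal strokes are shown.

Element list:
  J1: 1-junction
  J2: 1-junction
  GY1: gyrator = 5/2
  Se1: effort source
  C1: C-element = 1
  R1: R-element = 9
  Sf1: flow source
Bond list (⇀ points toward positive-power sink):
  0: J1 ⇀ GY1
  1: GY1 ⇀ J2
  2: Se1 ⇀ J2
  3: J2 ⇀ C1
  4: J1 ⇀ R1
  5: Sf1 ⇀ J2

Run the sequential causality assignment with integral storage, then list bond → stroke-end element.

#2 |J2  (Se1 (Se) sets effort on bond)
#5 |Sf1  (Sf1: flow source, stroke at near end)
#1 |J2  (1-jn J2 has f-setter on 5)
#3 |J2  (J2 flow already set via bond 5)
#0 |J1  (GY1: gyrator matches bond 1)
#4 |R1  (J1 needs exactly one f-in)

b0 stroke at J1
b1 stroke at J2
b2 stroke at J2
b3 stroke at J2
b4 stroke at R1
b5 stroke at Sf1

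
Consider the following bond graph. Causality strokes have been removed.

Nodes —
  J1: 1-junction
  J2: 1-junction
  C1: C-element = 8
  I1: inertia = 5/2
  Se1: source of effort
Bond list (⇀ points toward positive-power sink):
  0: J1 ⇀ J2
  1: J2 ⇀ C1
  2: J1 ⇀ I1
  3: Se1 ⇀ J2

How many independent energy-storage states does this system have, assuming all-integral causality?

bond 3 stroke at J2  (source Se1 imposes e)
bond 1 stroke at J2  (C1 integral (e out))
bond 0 stroke at J1  (closing 1-jn rule on J2)
bond 2 stroke at I1  (J1: last free bond brings flow in)

2  (C1, I1 all integral)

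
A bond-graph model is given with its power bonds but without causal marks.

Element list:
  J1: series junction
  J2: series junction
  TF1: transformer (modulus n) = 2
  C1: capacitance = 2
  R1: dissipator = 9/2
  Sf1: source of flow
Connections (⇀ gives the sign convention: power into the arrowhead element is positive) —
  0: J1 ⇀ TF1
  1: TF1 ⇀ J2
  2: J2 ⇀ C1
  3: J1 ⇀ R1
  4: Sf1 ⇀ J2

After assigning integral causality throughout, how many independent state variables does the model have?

1  (C1 all integral)

#4 stroke at Sf1  (Sf1 (Sf) sets flow on bond)
#1 stroke at J2  (common-f at J2 fixed by 4)
#2 stroke at J2  (common-f at J2 fixed by 4)
#0 stroke at TF1  (TF1: transformer flips bond 1)
#3 stroke at J1  (common-f at J1 fixed by 0)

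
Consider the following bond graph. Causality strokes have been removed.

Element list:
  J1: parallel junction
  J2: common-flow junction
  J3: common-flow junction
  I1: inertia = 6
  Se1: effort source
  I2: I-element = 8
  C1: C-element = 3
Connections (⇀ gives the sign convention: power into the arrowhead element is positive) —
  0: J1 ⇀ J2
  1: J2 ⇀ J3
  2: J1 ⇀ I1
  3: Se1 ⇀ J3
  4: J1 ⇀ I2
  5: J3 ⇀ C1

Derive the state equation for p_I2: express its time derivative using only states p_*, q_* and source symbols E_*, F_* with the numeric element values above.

b3 →J3  (Se1 (Se) sets effort on bond)
b2 →I1  (I1: I, integral causality)
b4 →I2  (I2: I, integral causality)
b0 →J1  (J1 needs exactly one e-in)
b1 →J2  (J2: bond 0 brought flow, rest push out)
b5 →J3  (common-f at J3 fixed by 1)

dp_I2/dt = -E_Se1 + q_C1/3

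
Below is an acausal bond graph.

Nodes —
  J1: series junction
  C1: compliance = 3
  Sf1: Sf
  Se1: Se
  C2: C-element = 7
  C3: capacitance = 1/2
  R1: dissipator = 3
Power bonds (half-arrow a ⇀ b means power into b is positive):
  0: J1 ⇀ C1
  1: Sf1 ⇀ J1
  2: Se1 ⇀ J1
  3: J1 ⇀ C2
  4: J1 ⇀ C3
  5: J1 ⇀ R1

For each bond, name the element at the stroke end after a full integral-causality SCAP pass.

b0 stroke at J1
b1 stroke at Sf1
b2 stroke at J1
b3 stroke at J1
b4 stroke at J1
b5 stroke at J1

bond 1 |Sf1  (Sf1: flow source, stroke at near end)
bond 2 |J1  (Se1 (Se) sets effort on bond)
bond 0 |J1  (common-f at J1 fixed by 1)
bond 3 |J1  (J1 flow already set via bond 1)
bond 4 |J1  (1-jn J1 has f-setter on 1)
bond 5 |J1  (1-jn J1 has f-setter on 1)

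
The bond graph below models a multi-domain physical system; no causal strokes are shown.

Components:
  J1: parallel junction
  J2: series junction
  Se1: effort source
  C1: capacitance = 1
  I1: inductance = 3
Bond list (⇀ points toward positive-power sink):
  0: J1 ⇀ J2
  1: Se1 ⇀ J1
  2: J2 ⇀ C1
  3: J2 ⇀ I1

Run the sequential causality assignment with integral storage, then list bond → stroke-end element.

β1 stroke→J1  (Se1 fixes effort; stroke away)
β0 stroke→J2  (J1 effort already set via bond 1)
β2 stroke→J2  (C1 outputs effort q/C1)
β3 stroke→I1  (closing 1-jn rule on J2)

β0 stroke at J2
β1 stroke at J1
β2 stroke at J2
β3 stroke at I1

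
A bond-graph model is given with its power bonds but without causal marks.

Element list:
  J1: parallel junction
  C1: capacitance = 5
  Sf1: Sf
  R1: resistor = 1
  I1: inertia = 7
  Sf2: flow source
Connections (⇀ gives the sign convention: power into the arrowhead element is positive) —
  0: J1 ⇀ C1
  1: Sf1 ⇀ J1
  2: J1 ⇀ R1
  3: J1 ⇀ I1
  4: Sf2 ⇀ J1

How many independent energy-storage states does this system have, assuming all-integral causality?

bond 1 →Sf1  (Sf1 fixes flow; stroke at Sf1)
bond 4 →Sf2  (source Sf2 imposes f)
bond 0 →J1  (C1 integral (e out))
bond 2 →R1  (J1: bond 0 brought effort, rest push out)
bond 3 →I1  (0-jn J1 has e-setter on 0)

2  (C1, I1 all integral)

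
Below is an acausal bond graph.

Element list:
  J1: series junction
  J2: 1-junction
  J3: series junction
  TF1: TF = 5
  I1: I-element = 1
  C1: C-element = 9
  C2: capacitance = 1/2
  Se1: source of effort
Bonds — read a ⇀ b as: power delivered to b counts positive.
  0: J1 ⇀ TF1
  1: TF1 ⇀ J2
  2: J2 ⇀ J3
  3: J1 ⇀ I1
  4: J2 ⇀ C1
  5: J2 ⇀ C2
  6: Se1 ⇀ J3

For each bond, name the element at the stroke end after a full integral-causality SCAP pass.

β0 stroke at J1
β1 stroke at TF1
β2 stroke at J2
β3 stroke at I1
β4 stroke at J2
β5 stroke at J2
β6 stroke at J3

bond 6 |J3  (Se1: effort source, stroke at far end)
bond 2 |J2  (closing 1-jn rule on J3)
bond 3 |I1  (I1: I, integral causality)
bond 0 |J1  (1-jn J1 has f-setter on 3)
bond 1 |TF1  (TF1: transformer flips bond 0)
bond 4 |J2  (J2 flow already set via bond 1)
bond 5 |J2  (1-jn J2 has f-setter on 1)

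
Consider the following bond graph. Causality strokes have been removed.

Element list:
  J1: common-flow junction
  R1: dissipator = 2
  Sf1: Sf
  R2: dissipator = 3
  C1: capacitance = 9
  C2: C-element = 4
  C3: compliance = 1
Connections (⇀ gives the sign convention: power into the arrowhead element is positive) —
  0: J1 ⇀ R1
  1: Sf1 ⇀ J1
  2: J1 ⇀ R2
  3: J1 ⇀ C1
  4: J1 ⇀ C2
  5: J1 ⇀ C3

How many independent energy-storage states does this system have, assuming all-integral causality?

3  (C1, C2, C3 all integral)

#1 |Sf1  (Sf1: flow source, stroke at near end)
#0 |J1  (1-jn J1 has f-setter on 1)
#2 |J1  (1-jn J1 has f-setter on 1)
#3 |J1  (1-jn J1 has f-setter on 1)
#4 |J1  (common-f at J1 fixed by 1)
#5 |J1  (J1: bond 1 brought flow, rest push out)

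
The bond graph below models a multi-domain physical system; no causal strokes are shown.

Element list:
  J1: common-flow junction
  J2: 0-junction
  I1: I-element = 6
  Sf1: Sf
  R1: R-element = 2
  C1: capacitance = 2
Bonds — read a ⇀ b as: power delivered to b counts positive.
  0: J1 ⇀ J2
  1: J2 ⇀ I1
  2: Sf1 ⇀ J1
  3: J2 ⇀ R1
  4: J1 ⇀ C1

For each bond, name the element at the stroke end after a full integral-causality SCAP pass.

#2 →Sf1  (Sf1 (Sf) sets flow on bond)
#0 →J1  (J1: bond 2 brought flow, rest push out)
#4 →J1  (common-f at J1 fixed by 2)
#1 →I1  (prefer integral on I1)
#3 →J2  (J2: last free bond brings effort in)

bond 0 stroke at J1
bond 1 stroke at I1
bond 2 stroke at Sf1
bond 3 stroke at J2
bond 4 stroke at J1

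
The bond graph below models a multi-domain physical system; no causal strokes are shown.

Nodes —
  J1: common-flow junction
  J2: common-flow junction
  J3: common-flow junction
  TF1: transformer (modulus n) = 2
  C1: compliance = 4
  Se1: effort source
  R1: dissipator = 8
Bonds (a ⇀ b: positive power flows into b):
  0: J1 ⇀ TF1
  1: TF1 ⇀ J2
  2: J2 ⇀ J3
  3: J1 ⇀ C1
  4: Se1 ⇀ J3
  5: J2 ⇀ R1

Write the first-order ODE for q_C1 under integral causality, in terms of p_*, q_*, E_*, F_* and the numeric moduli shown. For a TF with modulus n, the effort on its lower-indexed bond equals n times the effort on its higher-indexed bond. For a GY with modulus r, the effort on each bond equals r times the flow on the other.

bond 4 →J3  (Se1: effort source, stroke at far end)
bond 2 →J2  (only one flow-in slot at J3)
bond 3 →J1  (C1: C, integral causality)
bond 0 →TF1  (closing 1-jn rule on J1)
bond 1 →J2  (TF TF1: opposite of bond 0)
bond 5 →R1  (J2 needs exactly one f-in)

dq_C1/dt = E_Se1/16 - q_C1/128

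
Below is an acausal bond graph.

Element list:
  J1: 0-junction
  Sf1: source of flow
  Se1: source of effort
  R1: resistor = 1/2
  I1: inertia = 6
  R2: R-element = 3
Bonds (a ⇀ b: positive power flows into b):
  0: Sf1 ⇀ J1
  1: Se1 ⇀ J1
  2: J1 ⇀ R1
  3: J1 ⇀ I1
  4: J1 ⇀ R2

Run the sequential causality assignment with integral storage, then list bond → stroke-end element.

#0 stroke→Sf1  (Sf1 fixes flow; stroke at Sf1)
#1 stroke→J1  (Se1 (Se) sets effort on bond)
#2 stroke→R1  (common-e at J1 fixed by 1)
#3 stroke→I1  (J1 effort already set via bond 1)
#4 stroke→R2  (0-jn J1 has e-setter on 1)

β0 stroke at Sf1
β1 stroke at J1
β2 stroke at R1
β3 stroke at I1
β4 stroke at R2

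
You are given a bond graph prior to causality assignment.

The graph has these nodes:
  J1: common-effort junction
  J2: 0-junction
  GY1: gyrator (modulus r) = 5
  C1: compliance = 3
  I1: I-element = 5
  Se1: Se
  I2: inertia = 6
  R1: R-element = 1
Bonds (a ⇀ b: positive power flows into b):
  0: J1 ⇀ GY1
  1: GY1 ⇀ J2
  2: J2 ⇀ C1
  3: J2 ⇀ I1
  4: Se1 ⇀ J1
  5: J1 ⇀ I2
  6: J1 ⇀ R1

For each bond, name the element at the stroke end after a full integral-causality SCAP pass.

bond 4 stroke→J1  (source Se1 imposes e)
bond 0 stroke→GY1  (J1: bond 4 brought effort, rest push out)
bond 5 stroke→I2  (J1 effort already set via bond 4)
bond 6 stroke→R1  (common-e at J1 fixed by 4)
bond 1 stroke→GY1  (GY1 both-in/both-out from 0)
bond 2 stroke→J2  (C1: C, integral causality)
bond 3 stroke→I1  (common-e at J2 fixed by 2)

b0 →GY1
b1 →GY1
b2 →J2
b3 →I1
b4 →J1
b5 →I2
b6 →R1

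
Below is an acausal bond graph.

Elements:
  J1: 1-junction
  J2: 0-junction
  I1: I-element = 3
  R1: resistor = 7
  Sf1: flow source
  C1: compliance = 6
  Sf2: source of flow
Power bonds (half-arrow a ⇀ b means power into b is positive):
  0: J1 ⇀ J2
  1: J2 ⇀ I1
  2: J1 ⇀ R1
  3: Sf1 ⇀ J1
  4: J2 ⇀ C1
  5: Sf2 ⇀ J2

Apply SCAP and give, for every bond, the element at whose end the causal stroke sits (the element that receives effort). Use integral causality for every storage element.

β3 stroke→Sf1  (Sf1 fixes flow; stroke at Sf1)
β5 stroke→Sf2  (Sf2 (Sf) sets flow on bond)
β0 stroke→J1  (common-f at J1 fixed by 3)
β2 stroke→J1  (J1 flow already set via bond 3)
β1 stroke→I1  (I1 integral (f out))
β4 stroke→J2  (J2 needs exactly one e-in)

b0 →J1
b1 →I1
b2 →J1
b3 →Sf1
b4 →J2
b5 →Sf2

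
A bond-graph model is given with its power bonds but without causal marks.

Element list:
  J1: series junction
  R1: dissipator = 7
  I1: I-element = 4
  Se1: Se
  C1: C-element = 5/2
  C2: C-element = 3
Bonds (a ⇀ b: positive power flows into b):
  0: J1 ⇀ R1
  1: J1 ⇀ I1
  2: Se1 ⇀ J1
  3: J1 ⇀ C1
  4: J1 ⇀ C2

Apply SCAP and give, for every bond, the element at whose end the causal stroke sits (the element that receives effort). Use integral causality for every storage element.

β2 stroke→J1  (Se1 (Se) sets effort on bond)
β1 stroke→I1  (I1: I, integral causality)
β0 stroke→J1  (1-jn J1 has f-setter on 1)
β3 stroke→J1  (common-f at J1 fixed by 1)
β4 stroke→J1  (1-jn J1 has f-setter on 1)

#0 →J1
#1 →I1
#2 →J1
#3 →J1
#4 →J1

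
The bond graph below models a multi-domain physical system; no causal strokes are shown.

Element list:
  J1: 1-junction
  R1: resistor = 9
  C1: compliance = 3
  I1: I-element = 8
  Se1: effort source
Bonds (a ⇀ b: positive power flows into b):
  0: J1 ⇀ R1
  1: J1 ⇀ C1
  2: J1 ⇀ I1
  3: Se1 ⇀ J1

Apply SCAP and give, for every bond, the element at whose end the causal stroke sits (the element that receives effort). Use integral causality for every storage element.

β3 stroke→J1  (Se1 fixes effort; stroke away)
β1 stroke→J1  (C1: C, integral causality)
β2 stroke→I1  (I1 outputs flow p/I1)
β0 stroke→J1  (J1 flow already set via bond 2)

#0 stroke at J1
#1 stroke at J1
#2 stroke at I1
#3 stroke at J1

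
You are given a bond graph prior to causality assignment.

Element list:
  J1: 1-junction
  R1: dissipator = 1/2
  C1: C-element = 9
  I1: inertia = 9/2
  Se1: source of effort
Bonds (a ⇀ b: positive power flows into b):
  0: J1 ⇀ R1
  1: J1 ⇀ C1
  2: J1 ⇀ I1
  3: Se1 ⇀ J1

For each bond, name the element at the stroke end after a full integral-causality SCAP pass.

β3 →J1  (Se1 (Se) sets effort on bond)
β1 →J1  (C1: C, integral causality)
β2 →I1  (I1: I, integral causality)
β0 →J1  (J1: bond 2 brought flow, rest push out)

bond 0 |J1
bond 1 |J1
bond 2 |I1
bond 3 |J1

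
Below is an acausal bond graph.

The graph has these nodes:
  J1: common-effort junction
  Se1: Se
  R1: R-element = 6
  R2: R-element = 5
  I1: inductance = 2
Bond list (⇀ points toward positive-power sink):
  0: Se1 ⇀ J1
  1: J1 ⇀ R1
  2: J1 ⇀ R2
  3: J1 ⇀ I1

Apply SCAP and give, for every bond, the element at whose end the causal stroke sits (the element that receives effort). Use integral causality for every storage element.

β0 stroke→J1
β1 stroke→R1
β2 stroke→R2
β3 stroke→I1

#0 stroke→J1  (source Se1 imposes e)
#1 stroke→R1  (0-jn J1 has e-setter on 0)
#2 stroke→R2  (0-jn J1 has e-setter on 0)
#3 stroke→I1  (J1: bond 0 brought effort, rest push out)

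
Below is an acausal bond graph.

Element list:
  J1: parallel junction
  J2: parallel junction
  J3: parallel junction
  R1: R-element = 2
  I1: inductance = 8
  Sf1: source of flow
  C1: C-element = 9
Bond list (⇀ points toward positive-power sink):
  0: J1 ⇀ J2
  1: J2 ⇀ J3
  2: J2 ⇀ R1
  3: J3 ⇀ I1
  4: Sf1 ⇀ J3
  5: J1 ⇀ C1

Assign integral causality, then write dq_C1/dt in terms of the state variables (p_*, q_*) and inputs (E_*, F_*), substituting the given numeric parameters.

dq_C1/dt = F_Sf1 - p_I1/8 - q_C1/18

bond 4 stroke→Sf1  (source Sf1 imposes f)
bond 3 stroke→I1  (prefer integral on I1)
bond 1 stroke→J3  (J3: last free bond brings effort in)
bond 5 stroke→J1  (C1: C, integral causality)
bond 0 stroke→J2  (0-jn J1 has e-setter on 5)
bond 2 stroke→R1  (J2 effort already set via bond 0)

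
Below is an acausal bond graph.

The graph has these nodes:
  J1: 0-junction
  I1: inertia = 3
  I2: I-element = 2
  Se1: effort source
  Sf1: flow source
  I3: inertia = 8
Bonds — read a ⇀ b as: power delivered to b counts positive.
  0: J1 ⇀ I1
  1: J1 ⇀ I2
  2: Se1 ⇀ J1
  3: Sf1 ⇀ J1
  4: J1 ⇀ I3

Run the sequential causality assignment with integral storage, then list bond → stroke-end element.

bond 0 |I1
bond 1 |I2
bond 2 |J1
bond 3 |Sf1
bond 4 |I3

β2 stroke→J1  (Se1: effort source, stroke at far end)
β3 stroke→Sf1  (source Sf1 imposes f)
β0 stroke→I1  (J1 effort already set via bond 2)
β1 stroke→I2  (0-jn J1 has e-setter on 2)
β4 stroke→I3  (J1 effort already set via bond 2)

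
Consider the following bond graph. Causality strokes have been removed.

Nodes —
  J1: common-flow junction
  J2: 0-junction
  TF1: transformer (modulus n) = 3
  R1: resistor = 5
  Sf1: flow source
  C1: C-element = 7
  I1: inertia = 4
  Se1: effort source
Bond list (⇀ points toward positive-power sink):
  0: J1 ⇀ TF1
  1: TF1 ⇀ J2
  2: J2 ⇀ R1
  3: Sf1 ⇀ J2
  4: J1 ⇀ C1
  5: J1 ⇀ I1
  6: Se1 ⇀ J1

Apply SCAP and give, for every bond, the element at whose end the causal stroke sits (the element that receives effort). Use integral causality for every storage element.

#3 |Sf1  (source Sf1 imposes f)
#6 |J1  (Se1: effort source, stroke at far end)
#4 |J1  (prefer integral on C1)
#5 |I1  (I1 outputs flow p/I1)
#0 |J1  (1-jn J1 has f-setter on 5)
#1 |TF1  (TF TF1: opposite of bond 0)
#2 |J2  (closing 0-jn rule on J2)

#0 →J1
#1 →TF1
#2 →J2
#3 →Sf1
#4 →J1
#5 →I1
#6 →J1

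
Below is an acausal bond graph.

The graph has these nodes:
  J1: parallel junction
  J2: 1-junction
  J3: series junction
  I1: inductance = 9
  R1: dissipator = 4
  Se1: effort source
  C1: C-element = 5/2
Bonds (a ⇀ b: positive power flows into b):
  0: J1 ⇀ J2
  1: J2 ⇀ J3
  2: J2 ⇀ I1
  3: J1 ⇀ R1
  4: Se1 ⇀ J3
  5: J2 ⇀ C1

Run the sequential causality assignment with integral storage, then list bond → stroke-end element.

#4 stroke→J3  (Se1 (Se) sets effort on bond)
#1 stroke→J2  (closing 1-jn rule on J3)
#2 stroke→I1  (prefer integral on I1)
#0 stroke→J2  (1-jn J2 has f-setter on 2)
#5 stroke→J2  (J2 flow already set via bond 2)
#3 stroke→J1  (only one effort-in slot at J1)

b0 →J2
b1 →J2
b2 →I1
b3 →J1
b4 →J3
b5 →J2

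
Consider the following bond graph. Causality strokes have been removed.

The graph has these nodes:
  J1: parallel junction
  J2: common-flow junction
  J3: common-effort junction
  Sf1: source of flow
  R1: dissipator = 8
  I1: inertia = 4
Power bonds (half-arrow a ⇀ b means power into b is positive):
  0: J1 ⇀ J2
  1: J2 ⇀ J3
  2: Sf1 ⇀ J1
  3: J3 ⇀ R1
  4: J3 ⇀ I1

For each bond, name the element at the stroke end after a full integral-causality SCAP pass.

β0 →J1
β1 →J2
β2 →Sf1
β3 →J3
β4 →I1

#2 stroke at Sf1  (Sf1 fixes flow; stroke at Sf1)
#0 stroke at J1  (only one effort-in slot at J1)
#1 stroke at J2  (J2: bond 0 brought flow, rest push out)
#4 stroke at I1  (I1: I, integral causality)
#3 stroke at J3  (J3 needs exactly one e-in)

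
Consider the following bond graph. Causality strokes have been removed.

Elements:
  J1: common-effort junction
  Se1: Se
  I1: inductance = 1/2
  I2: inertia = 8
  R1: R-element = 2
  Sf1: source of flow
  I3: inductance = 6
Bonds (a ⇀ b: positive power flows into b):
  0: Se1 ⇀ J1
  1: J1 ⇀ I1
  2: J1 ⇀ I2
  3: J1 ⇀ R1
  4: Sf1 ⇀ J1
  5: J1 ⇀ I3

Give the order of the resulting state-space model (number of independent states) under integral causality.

3  (I1, I2, I3 all integral)

bond 0 →J1  (Se1 fixes effort; stroke away)
bond 4 →Sf1  (Sf1 (Sf) sets flow on bond)
bond 1 →I1  (J1 effort already set via bond 0)
bond 2 →I2  (common-e at J1 fixed by 0)
bond 3 →R1  (0-jn J1 has e-setter on 0)
bond 5 →I3  (0-jn J1 has e-setter on 0)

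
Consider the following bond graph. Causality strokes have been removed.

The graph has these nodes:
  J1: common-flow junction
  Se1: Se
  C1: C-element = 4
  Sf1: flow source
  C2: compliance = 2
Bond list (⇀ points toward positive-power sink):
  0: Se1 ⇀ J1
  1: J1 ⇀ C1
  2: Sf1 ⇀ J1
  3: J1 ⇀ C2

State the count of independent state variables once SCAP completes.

#0 stroke at J1  (Se1 (Se) sets effort on bond)
#2 stroke at Sf1  (Sf1 fixes flow; stroke at Sf1)
#1 stroke at J1  (J1 flow already set via bond 2)
#3 stroke at J1  (common-f at J1 fixed by 2)

2  (C1, C2 all integral)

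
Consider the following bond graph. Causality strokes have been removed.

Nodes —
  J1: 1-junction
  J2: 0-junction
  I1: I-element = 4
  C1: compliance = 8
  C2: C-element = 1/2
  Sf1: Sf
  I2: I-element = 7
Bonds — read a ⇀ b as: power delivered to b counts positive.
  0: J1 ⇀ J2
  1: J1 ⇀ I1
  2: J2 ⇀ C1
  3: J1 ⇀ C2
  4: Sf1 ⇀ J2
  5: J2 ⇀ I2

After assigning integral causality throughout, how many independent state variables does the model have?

4  (C1, C2, I1, I2 all integral)

β4 →Sf1  (source Sf1 imposes f)
β1 →I1  (I1 outputs flow p/I1)
β0 →J1  (common-f at J1 fixed by 1)
β3 →J1  (J1: bond 1 brought flow, rest push out)
β2 →J2  (C1 outputs effort q/C1)
β5 →I2  (J2 effort already set via bond 2)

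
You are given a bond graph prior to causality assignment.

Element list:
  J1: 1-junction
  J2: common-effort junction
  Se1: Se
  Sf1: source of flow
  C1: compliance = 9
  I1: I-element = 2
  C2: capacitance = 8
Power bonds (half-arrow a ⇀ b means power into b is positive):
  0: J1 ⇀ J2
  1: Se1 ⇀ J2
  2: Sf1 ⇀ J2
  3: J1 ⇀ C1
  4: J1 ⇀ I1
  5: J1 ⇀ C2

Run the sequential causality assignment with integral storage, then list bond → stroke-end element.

β1 stroke→J2  (Se1 (Se) sets effort on bond)
β2 stroke→Sf1  (Sf1 fixes flow; stroke at Sf1)
β0 stroke→J1  (0-jn J2 has e-setter on 1)
β3 stroke→J1  (C1: C, integral causality)
β4 stroke→I1  (I1 integral (f out))
β5 stroke→J1  (1-jn J1 has f-setter on 4)

#0 stroke→J1
#1 stroke→J2
#2 stroke→Sf1
#3 stroke→J1
#4 stroke→I1
#5 stroke→J1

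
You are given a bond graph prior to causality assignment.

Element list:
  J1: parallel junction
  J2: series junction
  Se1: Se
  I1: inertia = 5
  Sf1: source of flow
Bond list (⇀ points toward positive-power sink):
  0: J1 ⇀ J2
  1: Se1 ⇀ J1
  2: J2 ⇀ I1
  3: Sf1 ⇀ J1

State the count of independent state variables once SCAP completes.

#1 |J1  (Se1 fixes effort; stroke away)
#3 |Sf1  (Sf1: flow source, stroke at near end)
#0 |J2  (0-jn J1 has e-setter on 1)
#2 |I1  (J2: last free bond brings flow in)

1  (I1 all integral)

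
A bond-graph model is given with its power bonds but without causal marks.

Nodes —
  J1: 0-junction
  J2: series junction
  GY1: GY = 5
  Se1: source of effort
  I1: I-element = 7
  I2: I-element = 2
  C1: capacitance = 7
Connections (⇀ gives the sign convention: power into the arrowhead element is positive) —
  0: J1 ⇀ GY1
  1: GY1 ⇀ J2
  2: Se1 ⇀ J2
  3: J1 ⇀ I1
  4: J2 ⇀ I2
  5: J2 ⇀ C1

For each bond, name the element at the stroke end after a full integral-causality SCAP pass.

bond 2 stroke at J2  (Se1 fixes effort; stroke away)
bond 3 stroke at I1  (I1: I, integral causality)
bond 0 stroke at J1  (J1: last free bond brings effort in)
bond 1 stroke at J2  (GY1 both-in/both-out from 0)
bond 4 stroke at I2  (I2: I, integral causality)
bond 5 stroke at J2  (1-jn J2 has f-setter on 4)

bond 0 |J1
bond 1 |J2
bond 2 |J2
bond 3 |I1
bond 4 |I2
bond 5 |J2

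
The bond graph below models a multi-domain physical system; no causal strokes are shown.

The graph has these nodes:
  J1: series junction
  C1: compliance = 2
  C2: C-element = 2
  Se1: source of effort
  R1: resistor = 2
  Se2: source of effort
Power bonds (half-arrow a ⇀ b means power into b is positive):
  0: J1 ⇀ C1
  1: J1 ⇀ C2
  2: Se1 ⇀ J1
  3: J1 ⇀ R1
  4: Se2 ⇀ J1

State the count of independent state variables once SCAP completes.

2  (C1, C2 all integral)

b2 stroke at J1  (Se1: effort source, stroke at far end)
b4 stroke at J1  (Se2 fixes effort; stroke away)
b0 stroke at J1  (C1 outputs effort q/C1)
b1 stroke at J1  (prefer integral on C2)
b3 stroke at R1  (J1 needs exactly one f-in)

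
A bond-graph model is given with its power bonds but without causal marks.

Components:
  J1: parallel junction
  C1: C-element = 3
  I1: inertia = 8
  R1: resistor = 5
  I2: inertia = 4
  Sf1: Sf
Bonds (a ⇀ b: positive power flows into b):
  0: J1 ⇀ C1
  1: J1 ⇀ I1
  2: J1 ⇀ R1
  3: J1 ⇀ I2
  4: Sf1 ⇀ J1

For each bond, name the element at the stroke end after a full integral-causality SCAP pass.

β4 |Sf1  (source Sf1 imposes f)
β0 |J1  (C1 outputs effort q/C1)
β1 |I1  (0-jn J1 has e-setter on 0)
β2 |R1  (common-e at J1 fixed by 0)
β3 |I2  (0-jn J1 has e-setter on 0)

#0 stroke at J1
#1 stroke at I1
#2 stroke at R1
#3 stroke at I2
#4 stroke at Sf1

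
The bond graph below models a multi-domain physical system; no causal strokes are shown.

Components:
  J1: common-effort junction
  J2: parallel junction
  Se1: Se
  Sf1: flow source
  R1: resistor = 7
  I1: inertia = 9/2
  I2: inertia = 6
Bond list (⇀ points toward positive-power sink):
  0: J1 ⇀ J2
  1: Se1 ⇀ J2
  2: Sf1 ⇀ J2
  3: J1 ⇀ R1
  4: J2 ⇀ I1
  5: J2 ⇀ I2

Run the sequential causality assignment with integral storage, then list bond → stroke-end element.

β1 stroke→J2  (Se1 (Se) sets effort on bond)
β2 stroke→Sf1  (Sf1: flow source, stroke at near end)
β0 stroke→J1  (common-e at J2 fixed by 1)
β4 stroke→I1  (J2: bond 1 brought effort, rest push out)
β5 stroke→I2  (0-jn J2 has e-setter on 1)
β3 stroke→R1  (common-e at J1 fixed by 0)

b0 →J1
b1 →J2
b2 →Sf1
b3 →R1
b4 →I1
b5 →I2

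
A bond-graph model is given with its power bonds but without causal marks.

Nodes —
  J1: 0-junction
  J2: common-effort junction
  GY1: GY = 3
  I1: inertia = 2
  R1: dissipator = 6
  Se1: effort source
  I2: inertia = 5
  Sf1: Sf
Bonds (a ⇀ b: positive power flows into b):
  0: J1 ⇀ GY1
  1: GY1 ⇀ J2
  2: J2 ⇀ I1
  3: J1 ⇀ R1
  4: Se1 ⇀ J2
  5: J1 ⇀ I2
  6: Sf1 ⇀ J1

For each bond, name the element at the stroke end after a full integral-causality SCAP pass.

#0 stroke→GY1
#1 stroke→GY1
#2 stroke→I1
#3 stroke→J1
#4 stroke→J2
#5 stroke→I2
#6 stroke→Sf1

bond 4 stroke at J2  (Se1: effort source, stroke at far end)
bond 6 stroke at Sf1  (Sf1 (Sf) sets flow on bond)
bond 1 stroke at GY1  (J2: bond 4 brought effort, rest push out)
bond 2 stroke at I1  (J2 effort already set via bond 4)
bond 0 stroke at GY1  (GY1: gyrator matches bond 1)
bond 5 stroke at I2  (I2 integral (f out))
bond 3 stroke at J1  (only one effort-in slot at J1)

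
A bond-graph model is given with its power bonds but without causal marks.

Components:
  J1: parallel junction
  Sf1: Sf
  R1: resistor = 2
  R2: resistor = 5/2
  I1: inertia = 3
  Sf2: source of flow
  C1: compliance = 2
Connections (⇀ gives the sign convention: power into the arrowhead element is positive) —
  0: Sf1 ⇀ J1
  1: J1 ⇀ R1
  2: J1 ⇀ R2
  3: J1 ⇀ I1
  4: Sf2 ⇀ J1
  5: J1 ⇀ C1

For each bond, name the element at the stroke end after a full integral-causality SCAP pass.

b0 stroke→Sf1  (Sf1 (Sf) sets flow on bond)
b4 stroke→Sf2  (Sf2 (Sf) sets flow on bond)
b3 stroke→I1  (I1 outputs flow p/I1)
b5 stroke→J1  (C1 integral (e out))
b1 stroke→R1  (common-e at J1 fixed by 5)
b2 stroke→R2  (0-jn J1 has e-setter on 5)

b0 →Sf1
b1 →R1
b2 →R2
b3 →I1
b4 →Sf2
b5 →J1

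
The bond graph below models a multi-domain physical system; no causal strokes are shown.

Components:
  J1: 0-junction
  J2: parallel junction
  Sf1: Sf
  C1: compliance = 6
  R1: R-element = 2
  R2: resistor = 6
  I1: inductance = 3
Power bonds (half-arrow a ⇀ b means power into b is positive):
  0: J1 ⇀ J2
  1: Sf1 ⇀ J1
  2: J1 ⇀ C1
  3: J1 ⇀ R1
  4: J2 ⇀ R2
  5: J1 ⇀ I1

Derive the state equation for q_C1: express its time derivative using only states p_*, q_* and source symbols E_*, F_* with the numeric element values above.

dq_C1/dt = F_Sf1 - p_I1/3 - q_C1/9

bond 1 |Sf1  (Sf1 fixes flow; stroke at Sf1)
bond 2 |J1  (C1: C, integral causality)
bond 0 |J2  (J1 effort already set via bond 2)
bond 3 |R1  (common-e at J1 fixed by 2)
bond 5 |I1  (common-e at J1 fixed by 2)
bond 4 |R2  (J2: bond 0 brought effort, rest push out)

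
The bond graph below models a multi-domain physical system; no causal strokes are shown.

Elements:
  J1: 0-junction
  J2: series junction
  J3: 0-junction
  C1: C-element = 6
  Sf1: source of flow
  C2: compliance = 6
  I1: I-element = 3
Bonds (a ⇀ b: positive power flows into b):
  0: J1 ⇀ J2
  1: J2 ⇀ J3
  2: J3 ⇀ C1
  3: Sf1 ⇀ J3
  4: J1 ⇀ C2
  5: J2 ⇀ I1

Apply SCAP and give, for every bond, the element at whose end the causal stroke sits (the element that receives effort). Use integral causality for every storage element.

bond 0 stroke→J2
bond 1 stroke→J2
bond 2 stroke→J3
bond 3 stroke→Sf1
bond 4 stroke→J1
bond 5 stroke→I1

b3 →Sf1  (Sf1 (Sf) sets flow on bond)
b2 →J3  (C1: C, integral causality)
b1 →J2  (J3: bond 2 brought effort, rest push out)
b4 →J1  (C2 outputs effort q/C2)
b0 →J2  (J1 effort already set via bond 4)
b5 →I1  (closing 1-jn rule on J2)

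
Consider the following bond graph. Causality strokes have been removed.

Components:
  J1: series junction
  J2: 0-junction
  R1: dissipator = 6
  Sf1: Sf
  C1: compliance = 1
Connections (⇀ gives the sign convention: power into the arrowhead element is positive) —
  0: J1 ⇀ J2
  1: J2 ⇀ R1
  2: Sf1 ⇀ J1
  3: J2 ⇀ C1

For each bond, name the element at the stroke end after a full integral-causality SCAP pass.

bond 0 stroke→J1
bond 1 stroke→R1
bond 2 stroke→Sf1
bond 3 stroke→J2

bond 2 stroke at Sf1  (Sf1: flow source, stroke at near end)
bond 0 stroke at J1  (1-jn J1 has f-setter on 2)
bond 3 stroke at J2  (C1 outputs effort q/C1)
bond 1 stroke at R1  (0-jn J2 has e-setter on 3)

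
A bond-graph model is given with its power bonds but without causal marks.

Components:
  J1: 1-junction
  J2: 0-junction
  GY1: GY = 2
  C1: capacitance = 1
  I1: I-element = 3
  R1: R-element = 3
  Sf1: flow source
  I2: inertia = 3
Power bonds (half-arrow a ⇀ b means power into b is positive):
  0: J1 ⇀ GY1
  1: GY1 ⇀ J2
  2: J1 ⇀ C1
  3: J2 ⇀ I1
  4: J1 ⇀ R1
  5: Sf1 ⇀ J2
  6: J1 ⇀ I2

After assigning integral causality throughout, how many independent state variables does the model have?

bond 5 |Sf1  (source Sf1 imposes f)
bond 2 |J1  (C1 outputs effort q/C1)
bond 3 |I1  (I1: I, integral causality)
bond 1 |J2  (J2 needs exactly one e-in)
bond 0 |J1  (GY1 both-in/both-out from 1)
bond 6 |I2  (prefer integral on I2)
bond 4 |J1  (common-f at J1 fixed by 6)

3  (C1, I1, I2 all integral)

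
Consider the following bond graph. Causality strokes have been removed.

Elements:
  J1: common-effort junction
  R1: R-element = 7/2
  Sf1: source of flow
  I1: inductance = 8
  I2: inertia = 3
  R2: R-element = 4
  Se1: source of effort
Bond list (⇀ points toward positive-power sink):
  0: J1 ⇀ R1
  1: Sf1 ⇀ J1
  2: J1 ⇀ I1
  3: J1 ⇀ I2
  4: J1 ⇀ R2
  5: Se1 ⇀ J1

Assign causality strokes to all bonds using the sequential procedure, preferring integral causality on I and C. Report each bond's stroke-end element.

β0 |R1
β1 |Sf1
β2 |I1
β3 |I2
β4 |R2
β5 |J1

bond 1 |Sf1  (Sf1 (Sf) sets flow on bond)
bond 5 |J1  (Se1 (Se) sets effort on bond)
bond 0 |R1  (common-e at J1 fixed by 5)
bond 2 |I1  (0-jn J1 has e-setter on 5)
bond 3 |I2  (J1 effort already set via bond 5)
bond 4 |R2  (common-e at J1 fixed by 5)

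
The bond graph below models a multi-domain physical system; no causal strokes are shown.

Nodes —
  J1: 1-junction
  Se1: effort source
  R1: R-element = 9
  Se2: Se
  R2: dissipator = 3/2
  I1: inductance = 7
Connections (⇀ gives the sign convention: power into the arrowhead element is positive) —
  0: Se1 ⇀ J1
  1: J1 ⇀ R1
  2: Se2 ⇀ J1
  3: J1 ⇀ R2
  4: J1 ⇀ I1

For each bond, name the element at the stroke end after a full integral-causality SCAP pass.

bond 0 stroke→J1
bond 1 stroke→J1
bond 2 stroke→J1
bond 3 stroke→J1
bond 4 stroke→I1

#0 stroke at J1  (Se1: effort source, stroke at far end)
#2 stroke at J1  (Se2: effort source, stroke at far end)
#4 stroke at I1  (I1 outputs flow p/I1)
#1 stroke at J1  (J1 flow already set via bond 4)
#3 stroke at J1  (1-jn J1 has f-setter on 4)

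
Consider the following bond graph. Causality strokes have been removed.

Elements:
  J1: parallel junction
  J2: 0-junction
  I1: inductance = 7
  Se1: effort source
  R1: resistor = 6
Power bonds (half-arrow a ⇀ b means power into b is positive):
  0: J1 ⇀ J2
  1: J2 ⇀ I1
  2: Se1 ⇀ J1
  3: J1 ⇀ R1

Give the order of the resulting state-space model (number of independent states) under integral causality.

1  (I1 all integral)

b2 →J1  (Se1 fixes effort; stroke away)
b0 →J2  (J1: bond 2 brought effort, rest push out)
b3 →R1  (J1: bond 2 brought effort, rest push out)
b1 →I1  (J2: bond 0 brought effort, rest push out)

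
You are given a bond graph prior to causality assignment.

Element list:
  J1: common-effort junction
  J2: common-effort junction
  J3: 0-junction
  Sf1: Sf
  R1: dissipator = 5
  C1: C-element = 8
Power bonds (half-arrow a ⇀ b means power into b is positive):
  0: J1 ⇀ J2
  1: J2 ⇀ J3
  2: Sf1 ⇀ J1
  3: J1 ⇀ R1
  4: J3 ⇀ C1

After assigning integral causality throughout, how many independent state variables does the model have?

1  (C1 all integral)

b2 stroke→Sf1  (Sf1: flow source, stroke at near end)
b4 stroke→J3  (prefer integral on C1)
b1 stroke→J2  (0-jn J3 has e-setter on 4)
b0 stroke→J1  (J2 effort already set via bond 1)
b3 stroke→R1  (J1: bond 0 brought effort, rest push out)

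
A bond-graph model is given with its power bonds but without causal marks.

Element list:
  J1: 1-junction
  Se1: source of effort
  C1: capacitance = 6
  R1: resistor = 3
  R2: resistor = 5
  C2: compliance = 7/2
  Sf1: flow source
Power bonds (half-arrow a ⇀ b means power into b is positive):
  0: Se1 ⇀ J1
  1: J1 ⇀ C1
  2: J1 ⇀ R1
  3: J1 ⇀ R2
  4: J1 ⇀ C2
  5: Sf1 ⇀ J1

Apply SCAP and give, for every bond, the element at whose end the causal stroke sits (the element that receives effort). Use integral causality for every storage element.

#0 |J1  (Se1 fixes effort; stroke away)
#5 |Sf1  (Sf1: flow source, stroke at near end)
#1 |J1  (1-jn J1 has f-setter on 5)
#2 |J1  (common-f at J1 fixed by 5)
#3 |J1  (J1 flow already set via bond 5)
#4 |J1  (J1: bond 5 brought flow, rest push out)

β0 →J1
β1 →J1
β2 →J1
β3 →J1
β4 →J1
β5 →Sf1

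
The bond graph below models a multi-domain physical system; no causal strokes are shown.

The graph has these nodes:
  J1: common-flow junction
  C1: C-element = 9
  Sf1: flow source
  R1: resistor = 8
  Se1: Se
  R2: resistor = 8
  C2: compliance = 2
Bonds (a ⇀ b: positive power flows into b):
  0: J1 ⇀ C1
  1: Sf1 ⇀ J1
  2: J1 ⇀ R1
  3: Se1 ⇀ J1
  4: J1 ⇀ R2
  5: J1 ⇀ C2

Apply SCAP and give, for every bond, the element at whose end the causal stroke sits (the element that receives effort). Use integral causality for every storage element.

bond 0 →J1
bond 1 →Sf1
bond 2 →J1
bond 3 →J1
bond 4 →J1
bond 5 →J1

#1 |Sf1  (Sf1 fixes flow; stroke at Sf1)
#3 |J1  (Se1 fixes effort; stroke away)
#0 |J1  (J1 flow already set via bond 1)
#2 |J1  (common-f at J1 fixed by 1)
#4 |J1  (common-f at J1 fixed by 1)
#5 |J1  (J1 flow already set via bond 1)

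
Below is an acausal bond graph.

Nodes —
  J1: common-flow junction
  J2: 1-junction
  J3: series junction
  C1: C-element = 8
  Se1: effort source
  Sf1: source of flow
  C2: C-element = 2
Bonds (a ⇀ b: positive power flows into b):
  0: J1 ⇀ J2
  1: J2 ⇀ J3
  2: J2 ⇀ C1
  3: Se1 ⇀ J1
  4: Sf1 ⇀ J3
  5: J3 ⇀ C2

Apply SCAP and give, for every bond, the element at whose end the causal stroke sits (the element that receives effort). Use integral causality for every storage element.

b0 stroke at J2
b1 stroke at J3
b2 stroke at J2
b3 stroke at J1
b4 stroke at Sf1
b5 stroke at J3

#3 stroke→J1  (Se1 (Se) sets effort on bond)
#4 stroke→Sf1  (Sf1 fixes flow; stroke at Sf1)
#0 stroke→J2  (closing 1-jn rule on J1)
#1 stroke→J3  (1-jn J3 has f-setter on 4)
#5 stroke→J3  (J3 flow already set via bond 4)
#2 stroke→J2  (J2 flow already set via bond 1)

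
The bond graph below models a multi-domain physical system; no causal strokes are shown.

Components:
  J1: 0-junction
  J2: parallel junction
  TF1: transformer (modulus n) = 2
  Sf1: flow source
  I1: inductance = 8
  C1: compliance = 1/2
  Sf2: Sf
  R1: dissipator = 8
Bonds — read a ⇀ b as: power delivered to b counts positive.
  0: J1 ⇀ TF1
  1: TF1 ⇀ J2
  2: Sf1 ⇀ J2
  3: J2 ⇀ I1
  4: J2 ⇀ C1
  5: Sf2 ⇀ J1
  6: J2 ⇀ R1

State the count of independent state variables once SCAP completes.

2  (C1, I1 all integral)

#2 |Sf1  (Sf1: flow source, stroke at near end)
#5 |Sf2  (Sf2 fixes flow; stroke at Sf2)
#0 |J1  (closing 0-jn rule on J1)
#1 |TF1  (TF TF1: opposite of bond 0)
#3 |I1  (I1: I, integral causality)
#4 |J2  (C1 integral (e out))
#6 |R1  (J2: bond 4 brought effort, rest push out)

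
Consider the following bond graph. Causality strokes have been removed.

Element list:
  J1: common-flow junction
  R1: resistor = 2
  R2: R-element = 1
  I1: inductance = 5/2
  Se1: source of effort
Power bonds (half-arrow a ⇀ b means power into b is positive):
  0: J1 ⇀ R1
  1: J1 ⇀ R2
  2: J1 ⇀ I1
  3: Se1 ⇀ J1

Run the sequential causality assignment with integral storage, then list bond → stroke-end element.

b3 stroke at J1  (Se1: effort source, stroke at far end)
b2 stroke at I1  (I1 outputs flow p/I1)
b0 stroke at J1  (1-jn J1 has f-setter on 2)
b1 stroke at J1  (J1: bond 2 brought flow, rest push out)

b0 stroke→J1
b1 stroke→J1
b2 stroke→I1
b3 stroke→J1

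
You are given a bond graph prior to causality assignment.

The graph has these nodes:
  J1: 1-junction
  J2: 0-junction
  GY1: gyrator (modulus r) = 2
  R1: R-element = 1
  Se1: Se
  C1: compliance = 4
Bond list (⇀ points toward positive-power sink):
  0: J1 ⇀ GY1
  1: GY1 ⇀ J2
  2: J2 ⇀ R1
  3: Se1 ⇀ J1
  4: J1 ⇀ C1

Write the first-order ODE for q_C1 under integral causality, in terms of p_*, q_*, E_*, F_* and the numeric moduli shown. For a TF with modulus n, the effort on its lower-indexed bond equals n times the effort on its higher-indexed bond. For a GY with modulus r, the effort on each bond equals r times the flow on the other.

b3 →J1  (source Se1 imposes e)
b4 →J1  (C1 outputs effort q/C1)
b0 →GY1  (J1: last free bond brings flow in)
b1 →GY1  (GY1: gyrator matches bond 0)
b2 →J2  (J2 needs exactly one e-in)

dq_C1/dt = E_Se1/4 - q_C1/16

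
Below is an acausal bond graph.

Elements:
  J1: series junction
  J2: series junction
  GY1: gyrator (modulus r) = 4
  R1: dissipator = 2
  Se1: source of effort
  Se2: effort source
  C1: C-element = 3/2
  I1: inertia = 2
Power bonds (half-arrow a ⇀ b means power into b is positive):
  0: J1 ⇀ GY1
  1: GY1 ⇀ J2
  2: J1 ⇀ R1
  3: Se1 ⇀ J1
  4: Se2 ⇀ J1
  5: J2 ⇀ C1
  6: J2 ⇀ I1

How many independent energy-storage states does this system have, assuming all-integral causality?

2  (C1, I1 all integral)

#3 stroke at J1  (Se1 fixes effort; stroke away)
#4 stroke at J1  (source Se2 imposes e)
#5 stroke at J2  (C1: C, integral causality)
#6 stroke at I1  (I1: I, integral causality)
#1 stroke at J2  (J2 flow already set via bond 6)
#0 stroke at J1  (through GY1, causality inverts; strokes same side of GY1)
#2 stroke at R1  (closing 1-jn rule on J1)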